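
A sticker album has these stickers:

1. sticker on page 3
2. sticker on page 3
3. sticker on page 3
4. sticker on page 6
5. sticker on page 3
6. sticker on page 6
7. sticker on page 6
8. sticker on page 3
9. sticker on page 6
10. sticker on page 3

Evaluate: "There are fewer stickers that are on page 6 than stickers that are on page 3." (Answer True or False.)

stickers on page 6: 4.
stickers on page 3: 6.
The claim requires 4 < 6, which holds.

True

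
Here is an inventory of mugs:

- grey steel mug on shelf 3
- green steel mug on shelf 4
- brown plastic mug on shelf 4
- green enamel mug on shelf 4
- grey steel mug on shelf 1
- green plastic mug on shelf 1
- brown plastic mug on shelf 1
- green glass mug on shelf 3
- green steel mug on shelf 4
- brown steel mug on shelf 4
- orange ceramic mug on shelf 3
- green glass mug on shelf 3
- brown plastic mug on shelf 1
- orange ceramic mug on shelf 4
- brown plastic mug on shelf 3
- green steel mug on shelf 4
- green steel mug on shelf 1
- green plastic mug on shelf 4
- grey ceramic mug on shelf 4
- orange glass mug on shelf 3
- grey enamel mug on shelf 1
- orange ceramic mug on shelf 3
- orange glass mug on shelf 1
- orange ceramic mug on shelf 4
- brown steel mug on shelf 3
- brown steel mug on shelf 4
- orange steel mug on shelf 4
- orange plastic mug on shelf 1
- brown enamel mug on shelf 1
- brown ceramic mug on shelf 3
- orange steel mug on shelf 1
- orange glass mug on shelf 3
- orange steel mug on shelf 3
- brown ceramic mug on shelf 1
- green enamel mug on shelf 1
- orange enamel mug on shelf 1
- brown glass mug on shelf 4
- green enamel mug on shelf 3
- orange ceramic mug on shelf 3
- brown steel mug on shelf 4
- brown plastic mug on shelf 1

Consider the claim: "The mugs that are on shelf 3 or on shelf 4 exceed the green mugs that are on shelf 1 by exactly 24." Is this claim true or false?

|mugs on shelf 3 or on shelf 4| = 27.
|green mugs on shelf 1| = 3.
The claim requires 27 − 3 (= 24) to equal 24, which holds.

True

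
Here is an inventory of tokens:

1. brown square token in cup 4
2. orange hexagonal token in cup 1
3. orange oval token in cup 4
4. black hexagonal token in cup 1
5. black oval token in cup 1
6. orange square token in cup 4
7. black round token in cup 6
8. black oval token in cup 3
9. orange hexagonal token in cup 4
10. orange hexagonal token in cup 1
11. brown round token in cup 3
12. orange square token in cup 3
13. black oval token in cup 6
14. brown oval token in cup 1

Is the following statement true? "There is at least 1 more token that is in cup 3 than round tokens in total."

There are 3 tokens in cup 3.
There are 2 round tokens.
The claim requires 3 − 2 = 1 ≥ 1, which holds.

True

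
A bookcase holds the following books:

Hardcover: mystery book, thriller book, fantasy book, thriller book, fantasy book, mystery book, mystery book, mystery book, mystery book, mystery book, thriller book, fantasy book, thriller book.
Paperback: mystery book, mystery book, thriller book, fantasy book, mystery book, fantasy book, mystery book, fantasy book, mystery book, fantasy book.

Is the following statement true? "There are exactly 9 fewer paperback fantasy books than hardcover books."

True

|paperback fantasy books| = 4.
|hardcover books| = 13.
The claim requires 13 − 4 (= 9) to equal 9, which holds.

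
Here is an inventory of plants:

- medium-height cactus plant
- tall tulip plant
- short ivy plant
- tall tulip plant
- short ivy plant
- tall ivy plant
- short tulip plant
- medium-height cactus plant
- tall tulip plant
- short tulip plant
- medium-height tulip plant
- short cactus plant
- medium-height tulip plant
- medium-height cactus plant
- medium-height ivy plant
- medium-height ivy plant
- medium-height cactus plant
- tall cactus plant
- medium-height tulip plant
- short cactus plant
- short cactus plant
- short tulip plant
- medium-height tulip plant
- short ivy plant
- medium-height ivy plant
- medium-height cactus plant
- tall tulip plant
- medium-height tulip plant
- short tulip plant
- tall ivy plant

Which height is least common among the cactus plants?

tall

Counts by height (restricted to cactus plants): medium-height 5, short 3, tall 1.
The minimum is 1, held uniquely by tall.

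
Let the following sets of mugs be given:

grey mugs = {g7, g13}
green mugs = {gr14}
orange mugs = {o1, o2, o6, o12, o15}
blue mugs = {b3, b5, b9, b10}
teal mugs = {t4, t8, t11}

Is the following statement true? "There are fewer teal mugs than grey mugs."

There are 3 teal mugs.
There are 2 grey mugs.
The claim requires 3 < 2, which does not hold.

False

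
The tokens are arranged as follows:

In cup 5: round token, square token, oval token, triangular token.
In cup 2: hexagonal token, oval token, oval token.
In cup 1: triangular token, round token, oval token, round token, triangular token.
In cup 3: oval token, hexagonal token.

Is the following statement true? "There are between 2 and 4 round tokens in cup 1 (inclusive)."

There are 2 round tokens in cup 1.
The claim requires 2 ≤ 2 ≤ 4, which holds.

True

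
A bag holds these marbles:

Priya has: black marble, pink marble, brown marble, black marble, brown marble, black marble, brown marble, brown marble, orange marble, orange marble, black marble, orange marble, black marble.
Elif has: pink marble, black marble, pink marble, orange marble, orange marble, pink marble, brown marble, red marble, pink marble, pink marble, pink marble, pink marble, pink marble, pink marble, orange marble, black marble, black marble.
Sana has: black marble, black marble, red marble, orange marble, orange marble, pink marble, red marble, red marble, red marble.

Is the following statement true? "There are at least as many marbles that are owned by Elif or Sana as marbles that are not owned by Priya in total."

marbles owned by Elif or Sana: 26.
marbles that are not owned by Priya: 26.
The claim requires 26 ≥ 26, which holds.

True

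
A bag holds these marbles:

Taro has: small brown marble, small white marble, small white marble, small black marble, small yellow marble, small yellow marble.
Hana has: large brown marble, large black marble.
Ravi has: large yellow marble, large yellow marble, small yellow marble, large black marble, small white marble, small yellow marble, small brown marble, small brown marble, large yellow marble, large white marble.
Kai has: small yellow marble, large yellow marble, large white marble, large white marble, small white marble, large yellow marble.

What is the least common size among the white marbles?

large

Counts by size (restricted to white marbles): small 4, large 3.
The minimum is 3, held uniquely by large.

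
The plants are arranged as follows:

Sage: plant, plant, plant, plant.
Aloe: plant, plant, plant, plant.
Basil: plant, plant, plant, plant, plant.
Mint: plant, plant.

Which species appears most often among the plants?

Counts by species: basil 5, aloe 4, sage 4, mint 2.
The maximum is 5, held uniquely by basil.

basil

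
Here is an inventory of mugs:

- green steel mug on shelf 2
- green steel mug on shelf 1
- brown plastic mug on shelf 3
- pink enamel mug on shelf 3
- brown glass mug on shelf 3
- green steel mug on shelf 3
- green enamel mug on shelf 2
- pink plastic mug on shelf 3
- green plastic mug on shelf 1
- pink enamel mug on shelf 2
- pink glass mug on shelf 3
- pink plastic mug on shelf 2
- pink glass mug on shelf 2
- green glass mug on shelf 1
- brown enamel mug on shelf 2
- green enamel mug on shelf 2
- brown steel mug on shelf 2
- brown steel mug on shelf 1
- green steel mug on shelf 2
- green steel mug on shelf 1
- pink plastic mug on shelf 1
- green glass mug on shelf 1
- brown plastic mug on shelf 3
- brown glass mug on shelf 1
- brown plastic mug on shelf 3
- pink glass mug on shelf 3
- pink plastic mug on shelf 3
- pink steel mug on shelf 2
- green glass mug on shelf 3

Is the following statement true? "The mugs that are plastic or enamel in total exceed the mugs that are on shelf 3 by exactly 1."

False

mugs that are plastic or enamel: 13.
mugs on shelf 3: 11.
The claim requires 13 − 11 (= 2) to equal 1, which does not hold.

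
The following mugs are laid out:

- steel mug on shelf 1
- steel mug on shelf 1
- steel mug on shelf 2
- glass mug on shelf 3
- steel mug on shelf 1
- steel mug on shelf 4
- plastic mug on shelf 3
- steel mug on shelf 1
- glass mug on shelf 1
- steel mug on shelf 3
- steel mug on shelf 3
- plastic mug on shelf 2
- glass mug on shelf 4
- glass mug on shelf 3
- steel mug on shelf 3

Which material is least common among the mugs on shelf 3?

Counts by material (restricted to mugs on shelf 3): steel 3, glass 2, plastic 1.
The minimum is 1, held uniquely by plastic.

plastic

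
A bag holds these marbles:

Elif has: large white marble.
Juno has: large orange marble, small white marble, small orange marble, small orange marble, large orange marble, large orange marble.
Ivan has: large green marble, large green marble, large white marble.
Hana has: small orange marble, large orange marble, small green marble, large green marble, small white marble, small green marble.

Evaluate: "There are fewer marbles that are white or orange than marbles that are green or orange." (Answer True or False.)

marbles that are white or orange: 11.
marbles that are green or orange: 12.
The claim requires 11 < 12, which holds.

True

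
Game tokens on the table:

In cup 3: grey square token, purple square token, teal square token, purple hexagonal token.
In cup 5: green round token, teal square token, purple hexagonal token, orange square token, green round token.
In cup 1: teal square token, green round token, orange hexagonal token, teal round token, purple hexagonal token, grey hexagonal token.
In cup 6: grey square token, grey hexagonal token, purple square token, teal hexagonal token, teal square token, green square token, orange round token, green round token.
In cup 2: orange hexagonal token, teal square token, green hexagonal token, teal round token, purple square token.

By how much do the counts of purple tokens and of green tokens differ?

0

purple tokens: 6. green tokens: 6.
|6 − 6| = 6 − 6 = 0.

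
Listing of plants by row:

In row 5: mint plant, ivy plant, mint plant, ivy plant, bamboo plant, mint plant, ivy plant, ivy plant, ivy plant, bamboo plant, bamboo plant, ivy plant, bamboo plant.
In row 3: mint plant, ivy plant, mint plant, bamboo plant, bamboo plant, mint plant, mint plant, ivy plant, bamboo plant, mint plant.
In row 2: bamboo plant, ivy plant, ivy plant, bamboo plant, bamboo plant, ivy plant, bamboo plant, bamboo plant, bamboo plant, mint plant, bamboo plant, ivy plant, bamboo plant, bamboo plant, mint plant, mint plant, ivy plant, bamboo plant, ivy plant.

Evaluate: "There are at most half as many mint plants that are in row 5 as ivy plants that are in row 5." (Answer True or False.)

There are 3 mint plants in row 5.
There are 6 ivy plants in row 5.
The claim requires 2 × 3 = 6 ≤ 6, which holds.

True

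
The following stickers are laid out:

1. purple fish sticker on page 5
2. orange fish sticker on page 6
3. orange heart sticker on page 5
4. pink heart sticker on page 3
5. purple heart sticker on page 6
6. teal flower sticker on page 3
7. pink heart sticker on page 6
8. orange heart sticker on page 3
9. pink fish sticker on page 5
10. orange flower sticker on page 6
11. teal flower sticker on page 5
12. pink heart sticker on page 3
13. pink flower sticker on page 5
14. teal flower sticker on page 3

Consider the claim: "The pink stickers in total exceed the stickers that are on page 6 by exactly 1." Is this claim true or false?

True

There are 5 pink stickers.
There are 4 stickers on page 6.
The claim requires 5 − 4 (= 1) to equal 1, which holds.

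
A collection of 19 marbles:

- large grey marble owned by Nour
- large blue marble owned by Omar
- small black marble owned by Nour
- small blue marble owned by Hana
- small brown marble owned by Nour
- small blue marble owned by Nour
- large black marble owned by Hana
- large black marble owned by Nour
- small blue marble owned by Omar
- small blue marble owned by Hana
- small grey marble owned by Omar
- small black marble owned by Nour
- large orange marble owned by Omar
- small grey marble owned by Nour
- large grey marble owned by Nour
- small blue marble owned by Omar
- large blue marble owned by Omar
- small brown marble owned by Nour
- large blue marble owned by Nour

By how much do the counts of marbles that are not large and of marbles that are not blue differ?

marbles that are not large: 11. marbles that are not blue: 11.
|11 − 11| = 11 − 11 = 0.

0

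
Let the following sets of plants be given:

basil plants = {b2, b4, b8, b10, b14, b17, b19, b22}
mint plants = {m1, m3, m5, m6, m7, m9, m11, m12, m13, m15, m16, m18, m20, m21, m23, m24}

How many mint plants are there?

16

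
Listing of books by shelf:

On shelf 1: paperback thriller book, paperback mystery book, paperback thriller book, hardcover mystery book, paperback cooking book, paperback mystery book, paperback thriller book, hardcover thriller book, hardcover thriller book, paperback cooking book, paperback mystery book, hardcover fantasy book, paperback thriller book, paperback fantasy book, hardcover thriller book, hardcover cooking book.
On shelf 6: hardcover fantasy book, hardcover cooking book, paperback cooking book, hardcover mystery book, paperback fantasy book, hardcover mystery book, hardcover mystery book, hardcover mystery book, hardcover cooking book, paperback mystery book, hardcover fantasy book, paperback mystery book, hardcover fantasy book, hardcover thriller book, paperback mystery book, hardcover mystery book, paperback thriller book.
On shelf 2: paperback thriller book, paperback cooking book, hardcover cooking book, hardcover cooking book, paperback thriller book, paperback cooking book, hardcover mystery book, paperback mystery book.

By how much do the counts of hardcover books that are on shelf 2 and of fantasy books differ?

hardcover books on shelf 2: 3. fantasy books: 6.
|3 − 6| = 6 − 3 = 3.

3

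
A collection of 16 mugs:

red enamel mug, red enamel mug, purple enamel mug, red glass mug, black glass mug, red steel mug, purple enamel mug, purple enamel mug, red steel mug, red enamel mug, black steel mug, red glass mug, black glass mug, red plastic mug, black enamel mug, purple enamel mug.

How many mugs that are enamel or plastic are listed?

9

enamel: 8; plastic: 1; together 8 + 1 = 9.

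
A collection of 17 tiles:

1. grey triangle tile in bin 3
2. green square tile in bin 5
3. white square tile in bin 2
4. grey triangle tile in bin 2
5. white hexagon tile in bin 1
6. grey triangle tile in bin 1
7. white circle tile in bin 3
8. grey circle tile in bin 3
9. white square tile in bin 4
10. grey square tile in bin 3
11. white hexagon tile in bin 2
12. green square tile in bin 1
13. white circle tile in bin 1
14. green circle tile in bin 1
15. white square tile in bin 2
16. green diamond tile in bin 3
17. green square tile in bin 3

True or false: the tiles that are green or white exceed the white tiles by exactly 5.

There are 12 tiles that are green or white.
There are 7 white tiles.
The claim requires 12 − 7 (= 5) to equal 5, which holds.

True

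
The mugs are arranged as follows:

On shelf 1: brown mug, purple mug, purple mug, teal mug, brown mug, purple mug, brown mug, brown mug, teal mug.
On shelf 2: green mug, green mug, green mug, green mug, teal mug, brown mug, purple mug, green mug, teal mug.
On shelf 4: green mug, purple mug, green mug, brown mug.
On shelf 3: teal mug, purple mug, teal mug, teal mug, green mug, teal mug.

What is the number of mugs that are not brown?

22

Total mugs: 28; with the excluded value: 6; remaining 28 − 6 = 22.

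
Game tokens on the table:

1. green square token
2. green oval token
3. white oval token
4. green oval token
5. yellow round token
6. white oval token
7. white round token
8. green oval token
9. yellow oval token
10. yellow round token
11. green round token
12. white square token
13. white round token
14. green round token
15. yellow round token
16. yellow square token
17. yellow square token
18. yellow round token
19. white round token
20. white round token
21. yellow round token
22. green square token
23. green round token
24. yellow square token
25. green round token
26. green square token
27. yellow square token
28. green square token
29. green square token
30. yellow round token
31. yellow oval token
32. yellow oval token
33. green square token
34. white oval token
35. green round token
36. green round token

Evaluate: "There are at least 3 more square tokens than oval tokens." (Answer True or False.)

There are 11 square tokens.
There are 9 oval tokens.
The claim requires 11 − 9 = 2 ≥ 3, which does not hold.

False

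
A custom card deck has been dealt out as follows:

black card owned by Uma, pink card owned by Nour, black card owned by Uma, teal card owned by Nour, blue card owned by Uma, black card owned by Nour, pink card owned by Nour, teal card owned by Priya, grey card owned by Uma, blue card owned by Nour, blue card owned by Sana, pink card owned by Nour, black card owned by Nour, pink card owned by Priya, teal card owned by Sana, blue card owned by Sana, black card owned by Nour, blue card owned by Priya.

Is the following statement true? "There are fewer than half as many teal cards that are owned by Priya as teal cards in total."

teal cards owned by Priya: 1.
teal cards: 3.
The claim requires 2 × 1 = 2 < 3, which holds.

True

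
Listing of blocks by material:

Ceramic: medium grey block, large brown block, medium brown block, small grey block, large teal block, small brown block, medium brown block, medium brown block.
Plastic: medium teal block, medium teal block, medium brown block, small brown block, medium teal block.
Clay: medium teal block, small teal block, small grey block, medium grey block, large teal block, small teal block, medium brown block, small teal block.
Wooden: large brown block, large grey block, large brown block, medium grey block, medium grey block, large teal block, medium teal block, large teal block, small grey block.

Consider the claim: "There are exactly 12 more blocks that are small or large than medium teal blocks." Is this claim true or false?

There are 16 blocks that are small or large.
There are 5 medium teal blocks.
The claim requires 16 − 5 (= 11) to equal 12, which does not hold.

False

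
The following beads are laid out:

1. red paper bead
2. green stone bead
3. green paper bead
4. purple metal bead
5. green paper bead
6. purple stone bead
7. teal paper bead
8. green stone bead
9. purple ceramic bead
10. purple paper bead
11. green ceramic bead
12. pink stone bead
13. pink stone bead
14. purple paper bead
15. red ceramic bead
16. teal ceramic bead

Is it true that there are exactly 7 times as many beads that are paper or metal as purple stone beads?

True

beads that are paper or metal: 7.
purple stone beads: 1.
The claim requires 7 = 7 × 1 = 7, which holds.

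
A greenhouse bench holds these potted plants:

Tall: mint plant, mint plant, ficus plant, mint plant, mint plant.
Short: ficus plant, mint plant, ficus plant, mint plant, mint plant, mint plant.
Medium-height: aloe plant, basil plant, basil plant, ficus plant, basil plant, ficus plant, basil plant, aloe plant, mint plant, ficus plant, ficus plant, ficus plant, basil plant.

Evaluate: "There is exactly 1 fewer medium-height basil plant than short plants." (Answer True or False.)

True

medium-height basil plants: 5.
short plants: 6.
The claim requires 6 − 5 (= 1) to equal 1, which holds.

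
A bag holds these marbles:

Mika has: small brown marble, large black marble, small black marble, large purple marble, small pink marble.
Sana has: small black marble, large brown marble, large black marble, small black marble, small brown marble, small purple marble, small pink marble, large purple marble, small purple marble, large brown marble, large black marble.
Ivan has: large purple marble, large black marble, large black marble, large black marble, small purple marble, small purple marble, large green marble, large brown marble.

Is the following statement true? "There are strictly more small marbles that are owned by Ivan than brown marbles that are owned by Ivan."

True

|small marbles owned by Ivan| = 2.
|brown marbles owned by Ivan| = 1.
The claim requires 2 > 1, which holds.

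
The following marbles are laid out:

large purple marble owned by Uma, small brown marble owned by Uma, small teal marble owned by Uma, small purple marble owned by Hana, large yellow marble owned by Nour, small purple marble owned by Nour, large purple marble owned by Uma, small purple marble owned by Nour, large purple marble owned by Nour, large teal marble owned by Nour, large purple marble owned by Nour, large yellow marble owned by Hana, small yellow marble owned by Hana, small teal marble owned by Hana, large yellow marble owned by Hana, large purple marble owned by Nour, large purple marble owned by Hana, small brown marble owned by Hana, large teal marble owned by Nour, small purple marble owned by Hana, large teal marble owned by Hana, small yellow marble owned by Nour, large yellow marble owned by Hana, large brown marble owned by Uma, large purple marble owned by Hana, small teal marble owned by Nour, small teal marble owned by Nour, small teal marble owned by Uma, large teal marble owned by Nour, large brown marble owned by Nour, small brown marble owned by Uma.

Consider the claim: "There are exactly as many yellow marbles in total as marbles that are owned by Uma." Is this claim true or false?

There are 6 yellow marbles.
Count of marbles owned by Uma: 7.
The claim requires 6 = 7, which does not hold.

False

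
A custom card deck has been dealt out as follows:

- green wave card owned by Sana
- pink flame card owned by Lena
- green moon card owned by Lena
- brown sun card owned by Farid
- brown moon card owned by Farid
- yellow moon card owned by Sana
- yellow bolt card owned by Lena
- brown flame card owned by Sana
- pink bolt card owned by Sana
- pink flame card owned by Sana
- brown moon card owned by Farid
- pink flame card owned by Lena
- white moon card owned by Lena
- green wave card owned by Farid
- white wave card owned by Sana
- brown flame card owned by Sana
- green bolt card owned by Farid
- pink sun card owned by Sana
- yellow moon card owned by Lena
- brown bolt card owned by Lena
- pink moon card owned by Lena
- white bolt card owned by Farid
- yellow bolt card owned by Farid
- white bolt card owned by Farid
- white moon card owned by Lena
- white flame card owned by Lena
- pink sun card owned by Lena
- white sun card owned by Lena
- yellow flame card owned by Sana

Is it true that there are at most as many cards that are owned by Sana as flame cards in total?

cards owned by Sana: 9.
flame cards: 7.
The claim requires 9 ≤ 7, which does not hold.

False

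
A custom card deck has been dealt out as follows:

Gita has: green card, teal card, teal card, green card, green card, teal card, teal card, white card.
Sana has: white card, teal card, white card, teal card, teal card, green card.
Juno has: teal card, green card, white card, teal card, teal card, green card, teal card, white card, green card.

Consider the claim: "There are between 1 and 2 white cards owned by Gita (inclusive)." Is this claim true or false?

white cards owned by Gita: 1.
The claim requires 1 ≤ 1 ≤ 2, which holds.

True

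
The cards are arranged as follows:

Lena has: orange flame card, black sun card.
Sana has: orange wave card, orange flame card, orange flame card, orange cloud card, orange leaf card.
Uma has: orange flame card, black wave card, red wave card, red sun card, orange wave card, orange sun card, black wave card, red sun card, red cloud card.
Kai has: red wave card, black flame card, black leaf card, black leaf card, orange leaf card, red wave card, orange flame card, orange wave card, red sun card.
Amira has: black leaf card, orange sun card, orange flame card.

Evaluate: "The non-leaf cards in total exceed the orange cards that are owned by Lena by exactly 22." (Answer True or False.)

True

There are 23 non-leaf cards.
Count of orange cards owned by Lena: 1.
The claim requires 23 − 1 (= 22) to equal 22, which holds.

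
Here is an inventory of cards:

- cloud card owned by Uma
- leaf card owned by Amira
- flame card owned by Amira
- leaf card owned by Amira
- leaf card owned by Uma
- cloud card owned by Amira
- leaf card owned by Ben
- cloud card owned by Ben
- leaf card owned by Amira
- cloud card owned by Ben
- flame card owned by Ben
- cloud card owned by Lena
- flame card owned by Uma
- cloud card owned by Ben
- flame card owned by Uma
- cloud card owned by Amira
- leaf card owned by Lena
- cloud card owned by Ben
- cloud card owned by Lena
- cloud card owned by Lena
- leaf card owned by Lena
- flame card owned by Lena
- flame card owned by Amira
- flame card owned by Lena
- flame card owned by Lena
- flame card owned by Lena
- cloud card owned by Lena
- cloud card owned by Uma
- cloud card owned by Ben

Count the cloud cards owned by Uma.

2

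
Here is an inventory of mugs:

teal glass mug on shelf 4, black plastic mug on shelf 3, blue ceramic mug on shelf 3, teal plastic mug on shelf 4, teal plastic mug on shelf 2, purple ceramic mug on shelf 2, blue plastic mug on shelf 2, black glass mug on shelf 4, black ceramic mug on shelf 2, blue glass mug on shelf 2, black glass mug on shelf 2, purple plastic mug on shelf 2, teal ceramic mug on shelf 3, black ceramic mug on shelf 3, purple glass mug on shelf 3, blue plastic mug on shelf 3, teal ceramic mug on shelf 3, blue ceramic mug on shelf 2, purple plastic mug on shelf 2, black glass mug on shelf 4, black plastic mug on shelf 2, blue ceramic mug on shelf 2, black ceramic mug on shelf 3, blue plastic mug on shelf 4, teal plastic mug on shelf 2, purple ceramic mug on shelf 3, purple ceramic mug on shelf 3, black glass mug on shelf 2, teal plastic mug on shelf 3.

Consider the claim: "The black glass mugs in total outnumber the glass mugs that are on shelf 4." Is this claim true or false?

True

|black glass mugs| = 4.
|glass mugs on shelf 4| = 3.
The claim requires 4 > 3, which holds.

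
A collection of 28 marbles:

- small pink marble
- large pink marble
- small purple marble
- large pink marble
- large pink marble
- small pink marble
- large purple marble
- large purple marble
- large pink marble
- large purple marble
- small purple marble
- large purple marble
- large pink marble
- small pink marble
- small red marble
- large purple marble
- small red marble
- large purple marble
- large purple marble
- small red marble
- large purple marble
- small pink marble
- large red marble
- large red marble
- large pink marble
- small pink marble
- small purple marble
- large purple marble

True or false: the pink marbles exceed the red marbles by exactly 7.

False

pink marbles: 11.
red marbles: 5.
The claim requires 11 − 5 (= 6) to equal 7, which does not hold.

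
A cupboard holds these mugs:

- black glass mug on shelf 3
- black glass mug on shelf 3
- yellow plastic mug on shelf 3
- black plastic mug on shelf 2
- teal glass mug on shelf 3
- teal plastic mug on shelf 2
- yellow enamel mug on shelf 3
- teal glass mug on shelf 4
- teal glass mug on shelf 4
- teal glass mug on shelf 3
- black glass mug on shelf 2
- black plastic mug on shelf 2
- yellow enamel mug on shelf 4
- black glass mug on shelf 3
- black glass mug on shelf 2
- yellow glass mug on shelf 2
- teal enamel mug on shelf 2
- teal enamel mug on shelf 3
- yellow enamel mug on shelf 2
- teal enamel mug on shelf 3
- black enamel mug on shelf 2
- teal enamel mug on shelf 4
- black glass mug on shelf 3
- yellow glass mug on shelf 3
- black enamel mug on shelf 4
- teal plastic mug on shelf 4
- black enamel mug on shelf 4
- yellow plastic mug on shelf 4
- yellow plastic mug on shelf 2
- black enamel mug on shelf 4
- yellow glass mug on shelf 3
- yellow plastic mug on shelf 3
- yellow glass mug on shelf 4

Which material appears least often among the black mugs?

plastic

Counts by material (restricted to black mugs): glass 6, enamel 4, plastic 2.
The minimum is 2, held uniquely by plastic.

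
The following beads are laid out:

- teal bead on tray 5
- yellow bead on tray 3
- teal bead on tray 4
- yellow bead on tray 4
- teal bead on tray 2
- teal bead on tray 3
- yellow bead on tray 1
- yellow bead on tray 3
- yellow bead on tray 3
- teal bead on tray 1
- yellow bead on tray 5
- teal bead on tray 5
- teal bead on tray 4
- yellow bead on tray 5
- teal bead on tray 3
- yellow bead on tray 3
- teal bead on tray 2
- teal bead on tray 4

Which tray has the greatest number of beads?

tray 3

Counts by tray: tray 3→6, tray 5→4, tray 4→4, tray 1→2, tray 2→2.
The maximum is 6, held uniquely by tray 3.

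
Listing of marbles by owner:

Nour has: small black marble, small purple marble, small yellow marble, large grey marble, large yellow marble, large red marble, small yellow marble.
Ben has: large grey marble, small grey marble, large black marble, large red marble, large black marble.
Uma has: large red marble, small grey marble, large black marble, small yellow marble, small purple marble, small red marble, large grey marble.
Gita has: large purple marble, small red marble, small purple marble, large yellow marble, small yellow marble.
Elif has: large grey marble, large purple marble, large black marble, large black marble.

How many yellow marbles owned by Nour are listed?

3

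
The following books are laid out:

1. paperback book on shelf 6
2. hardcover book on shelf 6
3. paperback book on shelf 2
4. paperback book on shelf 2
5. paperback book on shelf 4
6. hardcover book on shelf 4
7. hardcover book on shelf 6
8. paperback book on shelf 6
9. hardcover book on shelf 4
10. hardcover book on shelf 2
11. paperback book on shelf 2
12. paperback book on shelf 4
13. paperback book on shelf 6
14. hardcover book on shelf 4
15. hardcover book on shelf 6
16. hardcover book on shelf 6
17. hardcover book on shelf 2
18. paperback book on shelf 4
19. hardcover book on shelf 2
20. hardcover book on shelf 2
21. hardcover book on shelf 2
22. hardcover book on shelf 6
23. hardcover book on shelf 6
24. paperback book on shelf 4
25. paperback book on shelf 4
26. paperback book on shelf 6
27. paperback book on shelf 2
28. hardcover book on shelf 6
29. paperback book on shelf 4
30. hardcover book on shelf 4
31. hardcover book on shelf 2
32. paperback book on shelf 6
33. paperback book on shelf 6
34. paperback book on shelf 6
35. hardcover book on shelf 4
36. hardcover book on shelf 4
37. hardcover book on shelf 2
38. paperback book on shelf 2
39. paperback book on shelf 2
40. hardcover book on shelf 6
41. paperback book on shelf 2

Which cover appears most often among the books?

Counts by cover: hardcover 21, paperback 20.
The maximum is 21, held uniquely by hardcover.

hardcover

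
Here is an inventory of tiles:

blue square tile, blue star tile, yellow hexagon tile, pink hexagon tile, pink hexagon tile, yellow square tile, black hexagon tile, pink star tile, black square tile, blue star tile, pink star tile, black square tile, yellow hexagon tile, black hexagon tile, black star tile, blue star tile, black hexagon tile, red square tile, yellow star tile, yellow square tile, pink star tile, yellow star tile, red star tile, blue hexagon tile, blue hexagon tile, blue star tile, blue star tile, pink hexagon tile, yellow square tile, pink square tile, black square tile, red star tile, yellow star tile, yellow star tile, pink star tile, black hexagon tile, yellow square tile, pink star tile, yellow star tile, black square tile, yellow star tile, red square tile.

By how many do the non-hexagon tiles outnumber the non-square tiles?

non-hexagon tiles: 31.
non-square tiles: 30.
31 − 30 = 1.

1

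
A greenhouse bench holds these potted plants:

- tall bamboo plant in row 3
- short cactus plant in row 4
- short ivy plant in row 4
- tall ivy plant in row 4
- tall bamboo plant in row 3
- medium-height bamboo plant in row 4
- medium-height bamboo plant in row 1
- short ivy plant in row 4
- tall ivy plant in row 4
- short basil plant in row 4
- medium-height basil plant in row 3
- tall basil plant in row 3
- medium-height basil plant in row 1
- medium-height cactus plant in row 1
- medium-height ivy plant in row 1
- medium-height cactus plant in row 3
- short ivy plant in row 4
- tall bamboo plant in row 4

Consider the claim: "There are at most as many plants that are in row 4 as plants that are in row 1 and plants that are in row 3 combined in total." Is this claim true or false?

|plants in row 4| = 9.
plants in row 1: 4; plants in row 3: 5; combined: 4 + 5 = 9.
The claim requires 9 ≤ 9, which holds.

True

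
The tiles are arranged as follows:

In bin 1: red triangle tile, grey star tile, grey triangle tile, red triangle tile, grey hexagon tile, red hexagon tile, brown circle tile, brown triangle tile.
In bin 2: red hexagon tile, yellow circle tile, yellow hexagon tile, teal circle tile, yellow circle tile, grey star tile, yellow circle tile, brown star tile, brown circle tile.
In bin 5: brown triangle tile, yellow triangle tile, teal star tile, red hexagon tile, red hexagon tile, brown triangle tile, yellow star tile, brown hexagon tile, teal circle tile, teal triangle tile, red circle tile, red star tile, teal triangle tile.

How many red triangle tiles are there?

2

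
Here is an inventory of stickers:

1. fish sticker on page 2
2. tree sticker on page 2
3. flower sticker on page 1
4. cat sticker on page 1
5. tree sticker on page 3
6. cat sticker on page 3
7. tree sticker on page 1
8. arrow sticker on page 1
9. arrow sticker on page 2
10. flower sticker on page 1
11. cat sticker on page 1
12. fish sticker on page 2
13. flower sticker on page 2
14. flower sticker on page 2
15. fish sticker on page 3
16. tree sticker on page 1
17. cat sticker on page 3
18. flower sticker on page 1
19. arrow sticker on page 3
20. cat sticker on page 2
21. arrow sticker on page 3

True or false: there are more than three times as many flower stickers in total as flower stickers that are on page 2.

flower stickers: 5.
flower stickers on page 2: 2.
The claim requires 5 > 3 × 2 = 6, which does not hold.

False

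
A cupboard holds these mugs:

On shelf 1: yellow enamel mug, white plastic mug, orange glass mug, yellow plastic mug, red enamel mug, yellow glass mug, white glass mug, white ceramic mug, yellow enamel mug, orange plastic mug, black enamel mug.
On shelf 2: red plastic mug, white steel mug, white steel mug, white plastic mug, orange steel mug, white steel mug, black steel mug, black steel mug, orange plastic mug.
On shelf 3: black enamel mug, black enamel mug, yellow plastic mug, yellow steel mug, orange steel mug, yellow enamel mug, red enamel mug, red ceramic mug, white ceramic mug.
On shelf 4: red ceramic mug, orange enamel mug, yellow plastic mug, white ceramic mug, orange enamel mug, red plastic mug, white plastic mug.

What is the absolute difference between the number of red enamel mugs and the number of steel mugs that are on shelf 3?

0

red enamel mugs: 2. steel mugs on shelf 3: 2.
|2 − 2| = 2 − 2 = 0.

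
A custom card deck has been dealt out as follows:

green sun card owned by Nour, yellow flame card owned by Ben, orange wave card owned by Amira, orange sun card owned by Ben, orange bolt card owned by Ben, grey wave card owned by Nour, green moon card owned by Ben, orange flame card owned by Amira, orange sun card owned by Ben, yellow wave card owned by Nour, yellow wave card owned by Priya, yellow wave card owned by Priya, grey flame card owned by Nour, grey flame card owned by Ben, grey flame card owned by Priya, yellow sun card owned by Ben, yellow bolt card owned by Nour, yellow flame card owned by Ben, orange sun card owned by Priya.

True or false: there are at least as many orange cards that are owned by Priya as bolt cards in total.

False

|orange cards owned by Priya| = 1.
|bolt cards| = 2.
The claim requires 1 ≥ 2, which does not hold.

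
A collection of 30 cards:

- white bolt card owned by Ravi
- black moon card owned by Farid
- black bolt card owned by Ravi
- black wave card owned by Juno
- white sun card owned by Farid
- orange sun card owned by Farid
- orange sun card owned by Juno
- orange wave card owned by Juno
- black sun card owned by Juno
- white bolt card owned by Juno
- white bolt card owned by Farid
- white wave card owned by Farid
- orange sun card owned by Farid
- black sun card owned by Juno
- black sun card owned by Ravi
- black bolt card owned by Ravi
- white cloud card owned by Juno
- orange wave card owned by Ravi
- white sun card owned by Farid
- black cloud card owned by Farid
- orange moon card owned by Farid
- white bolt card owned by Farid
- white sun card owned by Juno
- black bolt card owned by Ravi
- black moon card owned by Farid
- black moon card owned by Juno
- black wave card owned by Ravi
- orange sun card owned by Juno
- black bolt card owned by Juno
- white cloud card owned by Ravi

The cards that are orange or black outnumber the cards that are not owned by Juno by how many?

cards that are orange or black: 20.
cards that are not owned by Juno: 19.
20 − 19 = 1.

1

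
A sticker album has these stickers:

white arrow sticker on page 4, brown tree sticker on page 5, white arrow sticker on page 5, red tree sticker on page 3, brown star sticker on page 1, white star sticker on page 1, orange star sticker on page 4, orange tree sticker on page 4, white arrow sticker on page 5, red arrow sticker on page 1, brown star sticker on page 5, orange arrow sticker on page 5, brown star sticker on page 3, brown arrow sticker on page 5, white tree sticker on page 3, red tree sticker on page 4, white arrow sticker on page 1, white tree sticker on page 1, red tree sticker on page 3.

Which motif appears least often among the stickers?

Counts by motif: arrow 7, tree 7, star 5.
The minimum is 5, held uniquely by star.

star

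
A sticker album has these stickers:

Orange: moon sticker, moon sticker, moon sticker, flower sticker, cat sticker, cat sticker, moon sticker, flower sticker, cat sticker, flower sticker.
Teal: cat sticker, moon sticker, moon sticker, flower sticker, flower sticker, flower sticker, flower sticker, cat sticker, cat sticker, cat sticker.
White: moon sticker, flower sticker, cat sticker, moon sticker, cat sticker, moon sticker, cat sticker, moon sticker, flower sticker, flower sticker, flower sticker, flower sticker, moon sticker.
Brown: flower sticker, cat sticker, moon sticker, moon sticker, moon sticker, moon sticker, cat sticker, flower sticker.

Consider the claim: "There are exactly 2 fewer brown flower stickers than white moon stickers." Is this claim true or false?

brown flower stickers: 2.
white moon stickers: 5.
The claim requires 5 − 2 (= 3) to equal 2, which does not hold.

False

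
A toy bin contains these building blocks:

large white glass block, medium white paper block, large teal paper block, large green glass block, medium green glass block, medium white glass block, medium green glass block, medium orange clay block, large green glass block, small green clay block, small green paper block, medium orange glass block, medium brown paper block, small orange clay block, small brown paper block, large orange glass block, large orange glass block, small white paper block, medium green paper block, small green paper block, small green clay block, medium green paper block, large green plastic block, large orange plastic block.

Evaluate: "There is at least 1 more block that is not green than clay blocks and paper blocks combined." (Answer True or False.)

|blocks that are not green| = 13.
clay blocks: 4; paper blocks: 9; combined: 4 + 9 = 13.
The claim requires 13 − 13 = 0 ≥ 1, which does not hold.

False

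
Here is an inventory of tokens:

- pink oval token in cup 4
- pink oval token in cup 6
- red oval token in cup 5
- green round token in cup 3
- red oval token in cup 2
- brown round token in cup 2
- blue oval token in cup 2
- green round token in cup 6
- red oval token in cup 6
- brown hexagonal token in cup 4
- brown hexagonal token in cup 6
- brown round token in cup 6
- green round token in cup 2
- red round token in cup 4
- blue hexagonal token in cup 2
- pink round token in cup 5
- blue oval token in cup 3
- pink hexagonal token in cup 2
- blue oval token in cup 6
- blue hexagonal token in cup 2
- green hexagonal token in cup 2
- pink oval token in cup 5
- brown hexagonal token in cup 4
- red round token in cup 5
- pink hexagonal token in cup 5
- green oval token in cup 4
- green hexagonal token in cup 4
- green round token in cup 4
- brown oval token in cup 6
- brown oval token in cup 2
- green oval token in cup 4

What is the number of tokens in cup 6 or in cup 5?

12

in cup 5: 5; in cup 6: 7; together 5 + 7 = 12.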